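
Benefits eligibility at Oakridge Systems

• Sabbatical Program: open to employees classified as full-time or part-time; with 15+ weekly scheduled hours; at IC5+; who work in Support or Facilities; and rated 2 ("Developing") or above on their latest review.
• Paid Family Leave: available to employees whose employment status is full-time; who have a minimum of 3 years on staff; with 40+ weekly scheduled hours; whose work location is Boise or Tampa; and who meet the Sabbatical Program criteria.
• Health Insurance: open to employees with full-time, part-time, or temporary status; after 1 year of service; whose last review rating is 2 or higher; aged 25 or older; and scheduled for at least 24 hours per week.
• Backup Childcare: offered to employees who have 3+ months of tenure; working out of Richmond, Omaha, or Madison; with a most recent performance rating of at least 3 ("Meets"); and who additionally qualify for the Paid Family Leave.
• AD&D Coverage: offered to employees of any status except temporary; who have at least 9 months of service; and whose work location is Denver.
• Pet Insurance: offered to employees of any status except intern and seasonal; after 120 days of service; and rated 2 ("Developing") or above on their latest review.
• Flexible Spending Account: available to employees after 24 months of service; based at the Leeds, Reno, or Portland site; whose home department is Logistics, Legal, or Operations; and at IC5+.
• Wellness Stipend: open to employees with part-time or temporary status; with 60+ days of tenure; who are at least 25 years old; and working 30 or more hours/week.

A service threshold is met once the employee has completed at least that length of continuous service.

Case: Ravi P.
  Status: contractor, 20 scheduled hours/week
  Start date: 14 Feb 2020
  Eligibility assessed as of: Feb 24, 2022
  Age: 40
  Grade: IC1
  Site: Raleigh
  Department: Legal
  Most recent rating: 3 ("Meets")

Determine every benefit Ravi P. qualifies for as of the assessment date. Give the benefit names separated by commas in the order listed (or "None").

Pet Insurance

Service from 14 Feb 2020 to Feb 24, 2022: 741 days.
Sabbatical Program — status contractor ✗ (requires full-time or part-time) → not eligible.
Paid Family Leave — status contractor ✗ (requires full-time) → not eligible.
Health Insurance — status contractor ✗ (requires full-time, part-time, or temporary) → not eligible.
Backup Childcare — service 741 days ≥ 3 months (≈90 days) ✓; site Raleigh ✗ (not Richmond, Omaha, or Madison) → not eligible.
AD&D Coverage — status contractor ✓ (not excluded); service 741 days ≥ 9 months (≈270 days) ✓; site Raleigh ✗ (not Denver) → not eligible.
Pet Insurance — status contractor ✓ (not excluded); service 741 days ≥ 120 days ✓; rating 3 ≥ 2 ✓ → eligible.
Flexible Spending Account — service 741 days ≥ 24 months (≈720 days) ✓; site Raleigh ✗ (not Leeds, Reno, or Portland) → not eligible.
Wellness Stipend — status contractor ✗ (requires part-time or temporary) → not eligible.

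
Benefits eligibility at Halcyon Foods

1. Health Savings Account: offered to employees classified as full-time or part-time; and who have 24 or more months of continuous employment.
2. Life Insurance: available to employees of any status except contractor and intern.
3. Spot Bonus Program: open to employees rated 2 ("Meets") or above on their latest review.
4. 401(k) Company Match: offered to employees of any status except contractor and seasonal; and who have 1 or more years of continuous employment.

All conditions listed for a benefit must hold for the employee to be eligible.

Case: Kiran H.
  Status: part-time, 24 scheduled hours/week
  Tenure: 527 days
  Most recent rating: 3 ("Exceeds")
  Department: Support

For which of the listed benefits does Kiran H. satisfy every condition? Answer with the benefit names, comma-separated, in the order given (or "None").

Life Insurance, Spot Bonus Program, 401(k) Company Match

Health Savings Account — status part-time ✓; service 527 days < 24 months (≈720 days) ✗ → not eligible.
Life Insurance — status part-time ✓ (not excluded) → eligible.
Spot Bonus Program — rating 3 ≥ 2 ✓ → eligible.
401(k) Company Match — status part-time ✓ (not excluded); service 527 days ≥ 1 year (≈365 days) ✓ → eligible.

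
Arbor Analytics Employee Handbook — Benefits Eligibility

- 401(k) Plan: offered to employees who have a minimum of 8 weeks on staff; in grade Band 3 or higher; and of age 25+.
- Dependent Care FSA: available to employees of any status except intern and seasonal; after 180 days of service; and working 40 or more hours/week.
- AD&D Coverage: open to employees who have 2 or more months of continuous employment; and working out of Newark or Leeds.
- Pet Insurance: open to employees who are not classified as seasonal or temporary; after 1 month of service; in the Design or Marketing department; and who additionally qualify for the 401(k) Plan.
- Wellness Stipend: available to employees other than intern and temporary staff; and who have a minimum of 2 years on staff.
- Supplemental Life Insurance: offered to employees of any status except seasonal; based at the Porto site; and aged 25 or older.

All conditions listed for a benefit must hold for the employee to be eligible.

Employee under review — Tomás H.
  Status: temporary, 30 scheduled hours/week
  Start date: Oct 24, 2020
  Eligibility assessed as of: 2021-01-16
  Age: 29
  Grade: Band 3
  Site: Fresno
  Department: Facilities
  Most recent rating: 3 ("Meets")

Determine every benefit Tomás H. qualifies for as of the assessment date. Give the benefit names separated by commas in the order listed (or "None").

401(k) Plan

Service from Oct 24, 2020 to 2021-01-16: 84 days.
401(k) Plan — service 84 days ≥ 8 weeks (≈56 days) ✓; grade Band 3 ≥ Band 3 ✓; age 29 ≥ 25 ✓ → eligible.
Dependent Care FSA — status temporary ✓ (not excluded); service 84 days < 180 days ✗ → not eligible.
AD&D Coverage — service 84 days ≥ 2 months (≈60 days) ✓; site Fresno ✗ (not Newark or Leeds) → not eligible.
Pet Insurance — status temporary ✗ (excluded) → not eligible.
Wellness Stipend — status temporary ✗ (excluded) → not eligible.
Supplemental Life Insurance — status temporary ✓ (not excluded); site Fresno ✗ (not Porto) → not eligible.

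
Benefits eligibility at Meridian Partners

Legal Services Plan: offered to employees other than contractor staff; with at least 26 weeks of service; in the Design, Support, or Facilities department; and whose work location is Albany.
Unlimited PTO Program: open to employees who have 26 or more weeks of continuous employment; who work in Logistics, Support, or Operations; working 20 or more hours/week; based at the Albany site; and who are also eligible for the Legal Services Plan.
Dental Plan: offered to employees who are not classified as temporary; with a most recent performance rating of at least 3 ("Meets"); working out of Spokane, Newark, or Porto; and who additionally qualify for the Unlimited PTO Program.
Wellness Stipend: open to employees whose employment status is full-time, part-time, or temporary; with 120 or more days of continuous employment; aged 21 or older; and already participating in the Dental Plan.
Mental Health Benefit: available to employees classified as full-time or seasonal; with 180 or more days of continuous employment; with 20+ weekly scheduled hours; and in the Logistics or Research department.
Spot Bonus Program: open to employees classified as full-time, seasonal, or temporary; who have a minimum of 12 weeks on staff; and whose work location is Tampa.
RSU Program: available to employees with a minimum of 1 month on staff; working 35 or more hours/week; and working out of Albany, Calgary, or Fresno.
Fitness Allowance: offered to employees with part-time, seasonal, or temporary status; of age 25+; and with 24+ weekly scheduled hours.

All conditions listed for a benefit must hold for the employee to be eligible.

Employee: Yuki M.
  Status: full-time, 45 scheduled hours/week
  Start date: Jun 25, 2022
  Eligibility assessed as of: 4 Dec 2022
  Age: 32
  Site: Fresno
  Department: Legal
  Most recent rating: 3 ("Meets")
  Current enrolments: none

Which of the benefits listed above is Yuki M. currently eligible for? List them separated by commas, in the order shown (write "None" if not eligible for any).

RSU Program

Service from Jun 25, 2022 to 4 Dec 2022: 162 days.
Legal Services Plan — status full-time ✓ (not excluded); service 162 days < 26 weeks (≈182 days) ✗ → not eligible.
Unlimited PTO Program — service 162 days < 26 weeks (≈182 days) ✗ → not eligible.
Dental Plan — status full-time ✓ (not excluded); rating 3 ≥ 3 ✓; site Fresno ✗ (not Spokane, Newark, or Porto) → not eligible.
Wellness Stipend — status full-time ✓; service 162 days ≥ 120 days ✓; age 32 ≥ 21 ✓; not enrolled in Dental Plan ✗ → not eligible.
Mental Health Benefit — status full-time ✓; service 162 days < 180 days ✗ → not eligible.
Spot Bonus Program — status full-time ✓; service 162 days ≥ 12 weeks (≈84 days) ✓; site Fresno ✗ (not Tampa) → not eligible.
RSU Program — service 162 days ≥ 1 month (≈30 days) ✓; 45 hrs/wk ≥ 35 ✓; site Fresno ✓ → eligible.
Fitness Allowance — status full-time ✗ (requires part-time, seasonal, or temporary) → not eligible.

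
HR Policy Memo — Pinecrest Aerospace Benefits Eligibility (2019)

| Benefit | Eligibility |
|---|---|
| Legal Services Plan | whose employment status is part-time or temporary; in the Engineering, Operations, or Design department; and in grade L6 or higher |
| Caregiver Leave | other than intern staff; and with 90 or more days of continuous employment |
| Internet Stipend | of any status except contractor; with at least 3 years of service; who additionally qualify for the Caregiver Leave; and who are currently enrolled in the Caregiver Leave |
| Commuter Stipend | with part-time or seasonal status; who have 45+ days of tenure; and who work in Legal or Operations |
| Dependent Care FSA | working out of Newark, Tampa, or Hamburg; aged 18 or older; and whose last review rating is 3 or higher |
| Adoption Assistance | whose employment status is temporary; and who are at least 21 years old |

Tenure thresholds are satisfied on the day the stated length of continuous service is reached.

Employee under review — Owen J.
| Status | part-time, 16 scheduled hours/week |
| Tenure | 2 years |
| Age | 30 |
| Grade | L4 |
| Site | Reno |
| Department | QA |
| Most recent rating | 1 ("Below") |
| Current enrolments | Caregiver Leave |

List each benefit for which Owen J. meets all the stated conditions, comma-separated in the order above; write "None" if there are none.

Legal Services Plan — status part-time ✓; dept QA ✗ → not eligible.
Caregiver Leave — status part-time ✓ (not excluded); service 2 years ≥ 90 days ✓ → eligible.
Internet Stipend — status part-time ✓ (not excluded); service 2 years < 3 years ✗ → not eligible.
Commuter Stipend — status part-time ✓; service 2 years ≥ 45 days ✓; dept QA ✗ → not eligible.
Dependent Care FSA — site Reno ✗ (not Newark, Tampa, or Hamburg) → not eligible.
Adoption Assistance — status part-time ✗ (requires temporary) → not eligible.

Caregiver Leave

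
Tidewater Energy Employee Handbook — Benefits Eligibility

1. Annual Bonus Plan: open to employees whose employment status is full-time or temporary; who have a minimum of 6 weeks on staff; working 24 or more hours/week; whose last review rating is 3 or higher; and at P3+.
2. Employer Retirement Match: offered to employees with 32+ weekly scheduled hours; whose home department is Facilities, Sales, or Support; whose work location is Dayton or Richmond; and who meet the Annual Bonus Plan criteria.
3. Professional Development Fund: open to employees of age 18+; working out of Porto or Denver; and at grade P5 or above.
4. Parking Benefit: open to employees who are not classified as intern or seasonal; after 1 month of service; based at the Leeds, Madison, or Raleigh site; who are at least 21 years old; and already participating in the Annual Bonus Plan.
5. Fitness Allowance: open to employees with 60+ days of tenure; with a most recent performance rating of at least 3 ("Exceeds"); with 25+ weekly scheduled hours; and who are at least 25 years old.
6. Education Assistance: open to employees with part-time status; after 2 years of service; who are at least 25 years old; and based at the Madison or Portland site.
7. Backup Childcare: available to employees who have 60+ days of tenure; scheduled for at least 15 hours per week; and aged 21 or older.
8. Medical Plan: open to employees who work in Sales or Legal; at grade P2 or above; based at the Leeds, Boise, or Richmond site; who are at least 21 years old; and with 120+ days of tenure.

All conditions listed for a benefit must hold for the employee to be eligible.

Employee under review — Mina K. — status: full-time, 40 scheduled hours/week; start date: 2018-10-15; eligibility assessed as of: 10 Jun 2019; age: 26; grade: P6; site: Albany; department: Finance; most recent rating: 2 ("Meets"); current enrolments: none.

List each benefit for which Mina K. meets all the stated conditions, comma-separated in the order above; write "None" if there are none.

Service from 2018-10-15 to 10 Jun 2019: 238 days.
Annual Bonus Plan — status full-time ✓; service 238 days ≥ 6 weeks (≈42 days) ✓; 40 hrs/wk ≥ 24 ✓; rating 2 < 3 ✗ → not eligible.
Employer Retirement Match — 40 hrs/wk ≥ 32 ✓; dept Finance ✗ → not eligible.
Professional Development Fund — age 26 ≥ 18 ✓; site Albany ✗ (not Porto or Denver) → not eligible.
Parking Benefit — status full-time ✓ (not excluded); service 238 days ≥ 1 month (≈30 days) ✓; site Albany ✗ (not Leeds, Madison, or Raleigh) → not eligible.
Fitness Allowance — service 238 days ≥ 60 days ✓; rating 2 < 3 ✗ → not eligible.
Education Assistance — status full-time ✗ (requires part-time) → not eligible.
Backup Childcare — service 238 days ≥ 60 days ✓; 40 hrs/wk ≥ 15 ✓; age 26 ≥ 21 ✓ → eligible.
Medical Plan — dept Finance ✗ → not eligible.

Backup Childcare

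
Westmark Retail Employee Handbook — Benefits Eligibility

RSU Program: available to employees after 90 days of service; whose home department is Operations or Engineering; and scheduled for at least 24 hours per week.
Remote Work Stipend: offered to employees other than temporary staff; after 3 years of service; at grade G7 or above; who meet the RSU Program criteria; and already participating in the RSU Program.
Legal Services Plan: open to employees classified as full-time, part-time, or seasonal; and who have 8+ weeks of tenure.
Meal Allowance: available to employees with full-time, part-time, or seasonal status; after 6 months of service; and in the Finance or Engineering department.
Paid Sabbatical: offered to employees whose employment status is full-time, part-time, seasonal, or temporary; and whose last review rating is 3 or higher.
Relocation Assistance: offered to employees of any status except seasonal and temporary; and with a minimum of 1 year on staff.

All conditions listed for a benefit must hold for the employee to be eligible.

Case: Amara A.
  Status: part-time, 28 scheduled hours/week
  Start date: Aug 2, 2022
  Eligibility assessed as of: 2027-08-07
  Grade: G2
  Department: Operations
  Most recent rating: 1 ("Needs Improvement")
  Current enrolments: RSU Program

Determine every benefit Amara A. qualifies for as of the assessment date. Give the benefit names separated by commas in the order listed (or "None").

RSU Program, Legal Services Plan, Relocation Assistance

Service from Aug 2, 2022 to 2027-08-07: 1831 days.
RSU Program — service 1831 days ≥ 90 days ✓; dept Operations ✓; 28 hrs/wk ≥ 24 ✓ → eligible.
Remote Work Stipend — status part-time ✓ (not excluded); service 1831 days ≥ 3 years (≈1095 days) ✓; grade G2 < G7 ✗ → not eligible.
Legal Services Plan — status part-time ✓; service 1831 days ≥ 8 weeks (≈56 days) ✓ → eligible.
Meal Allowance — status part-time ✓; service 1831 days ≥ 6 months (≈180 days) ✓; dept Operations ✗ → not eligible.
Paid Sabbatical — status part-time ✓; rating 1 < 3 ✗ → not eligible.
Relocation Assistance — status part-time ✓ (not excluded); service 1831 days ≥ 1 year (≈365 days) ✓ → eligible.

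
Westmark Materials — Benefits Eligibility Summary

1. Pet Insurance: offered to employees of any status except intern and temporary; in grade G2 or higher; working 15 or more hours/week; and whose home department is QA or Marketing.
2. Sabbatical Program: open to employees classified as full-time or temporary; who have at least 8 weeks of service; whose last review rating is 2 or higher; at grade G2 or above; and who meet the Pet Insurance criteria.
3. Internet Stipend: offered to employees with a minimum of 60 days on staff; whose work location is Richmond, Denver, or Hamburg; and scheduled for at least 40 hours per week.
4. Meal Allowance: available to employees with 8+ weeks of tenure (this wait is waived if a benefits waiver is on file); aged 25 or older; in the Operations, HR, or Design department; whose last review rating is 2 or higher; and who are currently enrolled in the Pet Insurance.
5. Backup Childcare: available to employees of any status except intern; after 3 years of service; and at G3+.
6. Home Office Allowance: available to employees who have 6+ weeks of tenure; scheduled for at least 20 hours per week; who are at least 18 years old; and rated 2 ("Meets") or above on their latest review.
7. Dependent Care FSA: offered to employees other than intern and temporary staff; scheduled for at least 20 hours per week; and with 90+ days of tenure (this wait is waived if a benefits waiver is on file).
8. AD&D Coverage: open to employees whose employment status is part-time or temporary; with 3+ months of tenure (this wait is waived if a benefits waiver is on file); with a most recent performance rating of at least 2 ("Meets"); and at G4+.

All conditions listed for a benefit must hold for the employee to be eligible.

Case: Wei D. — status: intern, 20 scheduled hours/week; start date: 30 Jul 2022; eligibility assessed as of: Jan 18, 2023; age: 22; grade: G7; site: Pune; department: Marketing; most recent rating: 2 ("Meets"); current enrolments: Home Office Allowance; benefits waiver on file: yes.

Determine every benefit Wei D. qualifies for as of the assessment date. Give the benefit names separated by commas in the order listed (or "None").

Service from 30 Jul 2022 to Jan 18, 2023: 172 days.
Pet Insurance — status intern ✗ (excluded) → not eligible.
Sabbatical Program — status intern ✗ (requires full-time or temporary) → not eligible.
Internet Stipend — service 172 days ≥ 60 days ✓; site Pune ✗ (not Richmond, Denver, or Hamburg) → not eligible.
Meal Allowance — benefits waiver on file ✓; age 22 < 25 ✗ → not eligible.
Backup Childcare — status intern ✗ (excluded) → not eligible.
Home Office Allowance — service 172 days ≥ 6 weeks (≈42 days) ✓; 20 hrs/wk ≥ 20 ✓; age 22 ≥ 18 ✓; rating 2 ≥ 2 ✓ → eligible.
Dependent Care FSA — status intern ✗ (excluded) → not eligible.
AD&D Coverage — status intern ✗ (requires part-time or temporary) → not eligible.

Home Office Allowance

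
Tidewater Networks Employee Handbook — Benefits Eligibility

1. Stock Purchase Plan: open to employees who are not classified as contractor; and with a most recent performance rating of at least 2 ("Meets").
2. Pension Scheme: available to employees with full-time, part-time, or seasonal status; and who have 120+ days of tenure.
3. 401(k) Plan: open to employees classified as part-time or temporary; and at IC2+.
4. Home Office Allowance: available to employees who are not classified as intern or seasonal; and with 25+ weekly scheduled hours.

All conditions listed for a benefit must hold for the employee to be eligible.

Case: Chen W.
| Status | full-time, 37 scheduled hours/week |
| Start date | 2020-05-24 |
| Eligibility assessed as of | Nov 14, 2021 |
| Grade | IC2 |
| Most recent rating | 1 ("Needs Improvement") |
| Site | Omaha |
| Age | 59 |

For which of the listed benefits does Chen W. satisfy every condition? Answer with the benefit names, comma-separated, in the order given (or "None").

Service from 2020-05-24 to Nov 14, 2021: 539 days.
Stock Purchase Plan — status full-time ✓ (not excluded); rating 1 < 2 ✗ → not eligible.
Pension Scheme — status full-time ✓; service 539 days ≥ 120 days ✓ → eligible.
401(k) Plan — status full-time ✗ (requires part-time or temporary) → not eligible.
Home Office Allowance — status full-time ✓ (not excluded); 37 hrs/wk ≥ 25 ✓ → eligible.

Pension Scheme, Home Office Allowance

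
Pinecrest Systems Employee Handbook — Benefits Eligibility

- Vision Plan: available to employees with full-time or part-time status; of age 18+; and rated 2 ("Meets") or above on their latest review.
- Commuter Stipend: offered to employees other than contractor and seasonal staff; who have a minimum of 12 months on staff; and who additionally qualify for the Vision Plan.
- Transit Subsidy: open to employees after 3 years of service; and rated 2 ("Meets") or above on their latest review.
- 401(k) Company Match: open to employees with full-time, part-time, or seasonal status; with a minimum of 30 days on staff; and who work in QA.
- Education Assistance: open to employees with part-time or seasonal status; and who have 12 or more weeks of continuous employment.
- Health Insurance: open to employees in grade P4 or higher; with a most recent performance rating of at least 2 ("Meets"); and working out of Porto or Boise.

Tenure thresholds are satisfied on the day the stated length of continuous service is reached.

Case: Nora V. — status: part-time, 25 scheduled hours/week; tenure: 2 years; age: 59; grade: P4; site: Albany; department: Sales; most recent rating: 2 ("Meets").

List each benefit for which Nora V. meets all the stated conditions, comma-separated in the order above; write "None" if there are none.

Vision Plan — status part-time ✓; age 59 ≥ 18 ✓; rating 2 ≥ 2 ✓ → eligible.
Commuter Stipend — status part-time ✓ (not excluded); service 2 years ≥ 12 months (≈360 days) ✓; eligible for Vision Plan ✓ → eligible.
Transit Subsidy — service 2 years < 3 years ✗ → not eligible.
401(k) Company Match — status part-time ✓; service 2 years ≥ 30 days ✓; dept Sales ✗ → not eligible.
Education Assistance — status part-time ✓; service 2 years ≥ 12 weeks (≈84 days) ✓ → eligible.
Health Insurance — grade P4 ≥ P4 ✓; rating 2 ≥ 2 ✓; site Albany ✗ (not Porto or Boise) → not eligible.

Vision Plan, Commuter Stipend, Education Assistance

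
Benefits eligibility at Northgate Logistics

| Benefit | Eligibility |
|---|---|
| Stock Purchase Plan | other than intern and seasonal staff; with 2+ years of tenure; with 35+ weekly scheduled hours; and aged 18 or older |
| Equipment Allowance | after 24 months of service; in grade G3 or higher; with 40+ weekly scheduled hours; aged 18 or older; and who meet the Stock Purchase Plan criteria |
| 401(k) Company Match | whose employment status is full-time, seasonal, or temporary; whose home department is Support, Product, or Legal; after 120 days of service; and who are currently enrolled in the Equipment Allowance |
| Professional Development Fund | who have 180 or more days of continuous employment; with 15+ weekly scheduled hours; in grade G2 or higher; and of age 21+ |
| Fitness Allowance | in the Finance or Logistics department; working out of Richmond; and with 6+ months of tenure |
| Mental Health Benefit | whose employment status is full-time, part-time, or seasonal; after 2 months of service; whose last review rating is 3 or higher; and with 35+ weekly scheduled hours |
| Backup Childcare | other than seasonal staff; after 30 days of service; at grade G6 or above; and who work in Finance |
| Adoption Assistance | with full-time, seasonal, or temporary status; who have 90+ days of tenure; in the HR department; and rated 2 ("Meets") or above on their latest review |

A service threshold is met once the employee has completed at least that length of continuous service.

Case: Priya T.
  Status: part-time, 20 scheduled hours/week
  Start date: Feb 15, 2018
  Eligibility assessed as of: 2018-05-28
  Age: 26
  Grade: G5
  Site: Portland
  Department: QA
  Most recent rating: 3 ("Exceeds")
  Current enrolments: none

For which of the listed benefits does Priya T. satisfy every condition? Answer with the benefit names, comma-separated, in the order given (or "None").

None

Service from Feb 15, 2018 to 2018-05-28: 102 days.
Stock Purchase Plan — status part-time ✓ (not excluded); service 102 days < 2 years (≈730 days) ✗ → not eligible.
Equipment Allowance — service 102 days < 24 months (≈720 days) ✗ → not eligible.
401(k) Company Match — status part-time ✗ (requires full-time, seasonal, or temporary) → not eligible.
Professional Development Fund — service 102 days < 180 days ✗ → not eligible.
Fitness Allowance — dept QA ✗ → not eligible.
Mental Health Benefit — status part-time ✓; service 102 days ≥ 2 months (≈60 days) ✓; rating 3 ≥ 3 ✓; 20 hrs/wk < 35 ✗ → not eligible.
Backup Childcare — status part-time ✓ (not excluded); service 102 days ≥ 30 days ✓; grade G5 < G6 ✗ → not eligible.
Adoption Assistance — status part-time ✗ (requires full-time, seasonal, or temporary) → not eligible.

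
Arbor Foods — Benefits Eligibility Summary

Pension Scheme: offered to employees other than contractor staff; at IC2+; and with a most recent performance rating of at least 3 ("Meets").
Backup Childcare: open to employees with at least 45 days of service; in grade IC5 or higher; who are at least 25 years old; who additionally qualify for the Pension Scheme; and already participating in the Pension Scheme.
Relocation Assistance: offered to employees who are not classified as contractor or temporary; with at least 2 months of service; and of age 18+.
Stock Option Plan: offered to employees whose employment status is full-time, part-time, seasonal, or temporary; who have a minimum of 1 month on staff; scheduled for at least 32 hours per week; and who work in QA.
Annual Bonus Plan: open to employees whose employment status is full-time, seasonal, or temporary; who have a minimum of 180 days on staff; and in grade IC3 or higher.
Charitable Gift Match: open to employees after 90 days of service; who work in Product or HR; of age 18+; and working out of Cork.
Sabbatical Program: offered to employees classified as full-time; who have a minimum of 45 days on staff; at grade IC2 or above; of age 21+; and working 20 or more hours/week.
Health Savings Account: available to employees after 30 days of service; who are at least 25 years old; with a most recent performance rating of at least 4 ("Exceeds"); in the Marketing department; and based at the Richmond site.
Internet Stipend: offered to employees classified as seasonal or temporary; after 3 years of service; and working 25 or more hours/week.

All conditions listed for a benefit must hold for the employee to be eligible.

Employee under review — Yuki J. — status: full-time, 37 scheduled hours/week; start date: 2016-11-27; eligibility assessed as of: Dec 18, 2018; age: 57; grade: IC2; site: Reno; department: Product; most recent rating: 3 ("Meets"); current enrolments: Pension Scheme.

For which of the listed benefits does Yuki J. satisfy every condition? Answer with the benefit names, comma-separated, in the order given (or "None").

Service from 2016-11-27 to Dec 18, 2018: 751 days.
Pension Scheme — status full-time ✓ (not excluded); grade IC2 ≥ IC2 ✓; rating 3 ≥ 3 ✓ → eligible.
Backup Childcare — service 751 days ≥ 45 days ✓; grade IC2 < IC5 ✗ → not eligible.
Relocation Assistance — status full-time ✓ (not excluded); service 751 days ≥ 2 months (≈60 days) ✓; age 57 ≥ 18 ✓ → eligible.
Stock Option Plan — status full-time ✓; service 751 days ≥ 1 month (≈30 days) ✓; 37 hrs/wk ≥ 32 ✓; dept Product ✗ → not eligible.
Annual Bonus Plan — status full-time ✓; service 751 days ≥ 180 days ✓; grade IC2 < IC3 ✗ → not eligible.
Charitable Gift Match — service 751 days ≥ 90 days ✓; dept Product ✓; age 57 ≥ 18 ✓; site Reno ✗ (not Cork) → not eligible.
Sabbatical Program — status full-time ✓; service 751 days ≥ 45 days ✓; grade IC2 ≥ IC2 ✓; age 57 ≥ 21 ✓; 37 hrs/wk ≥ 20 ✓ → eligible.
Health Savings Account — service 751 days ≥ 30 days ✓; age 57 ≥ 25 ✓; rating 3 < 4 ✗ → not eligible.
Internet Stipend — status full-time ✗ (requires seasonal or temporary) → not eligible.

Pension Scheme, Relocation Assistance, Sabbatical Program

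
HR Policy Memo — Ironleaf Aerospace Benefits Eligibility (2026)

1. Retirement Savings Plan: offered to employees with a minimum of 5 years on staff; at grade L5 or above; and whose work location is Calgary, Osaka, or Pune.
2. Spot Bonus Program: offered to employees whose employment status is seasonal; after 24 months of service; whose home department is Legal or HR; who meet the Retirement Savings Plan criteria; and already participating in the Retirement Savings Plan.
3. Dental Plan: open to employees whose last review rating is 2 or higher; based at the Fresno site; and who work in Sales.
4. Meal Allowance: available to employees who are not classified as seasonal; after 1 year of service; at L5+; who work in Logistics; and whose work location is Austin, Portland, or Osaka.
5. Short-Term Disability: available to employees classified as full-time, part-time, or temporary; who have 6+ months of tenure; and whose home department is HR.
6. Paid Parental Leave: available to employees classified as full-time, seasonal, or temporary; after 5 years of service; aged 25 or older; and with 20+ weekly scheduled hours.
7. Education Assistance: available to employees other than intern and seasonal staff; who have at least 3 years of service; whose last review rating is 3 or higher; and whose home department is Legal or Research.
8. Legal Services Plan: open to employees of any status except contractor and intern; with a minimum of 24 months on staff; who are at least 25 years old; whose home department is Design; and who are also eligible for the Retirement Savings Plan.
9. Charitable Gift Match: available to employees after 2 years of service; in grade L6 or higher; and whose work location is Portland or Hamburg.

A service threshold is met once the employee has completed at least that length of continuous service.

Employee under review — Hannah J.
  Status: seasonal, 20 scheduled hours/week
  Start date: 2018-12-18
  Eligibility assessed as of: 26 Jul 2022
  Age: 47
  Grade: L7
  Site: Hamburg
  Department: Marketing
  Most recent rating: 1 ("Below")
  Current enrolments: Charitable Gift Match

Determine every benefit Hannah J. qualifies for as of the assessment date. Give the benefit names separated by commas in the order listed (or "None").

Charitable Gift Match

Service from 2018-12-18 to 26 Jul 2022: 1316 days.
Retirement Savings Plan — service 1316 days < 5 years (≈1825 days) ✗ → not eligible.
Spot Bonus Program — status seasonal ✓; service 1316 days ≥ 24 months (≈720 days) ✓; dept Marketing ✗ → not eligible.
Dental Plan — rating 1 < 2 ✗ → not eligible.
Meal Allowance — status seasonal ✗ (excluded) → not eligible.
Short-Term Disability — status seasonal ✗ (requires full-time, part-time, or temporary) → not eligible.
Paid Parental Leave — status seasonal ✓; service 1316 days < 5 years (≈1825 days) ✗ → not eligible.
Education Assistance — status seasonal ✗ (excluded) → not eligible.
Legal Services Plan — status seasonal ✓ (not excluded); service 1316 days ≥ 24 months (≈720 days) ✓; age 47 ≥ 25 ✓; dept Marketing ✗ → not eligible.
Charitable Gift Match — service 1316 days ≥ 2 years (≈730 days) ✓; grade L7 ≥ L6 ✓; site Hamburg ✓ → eligible.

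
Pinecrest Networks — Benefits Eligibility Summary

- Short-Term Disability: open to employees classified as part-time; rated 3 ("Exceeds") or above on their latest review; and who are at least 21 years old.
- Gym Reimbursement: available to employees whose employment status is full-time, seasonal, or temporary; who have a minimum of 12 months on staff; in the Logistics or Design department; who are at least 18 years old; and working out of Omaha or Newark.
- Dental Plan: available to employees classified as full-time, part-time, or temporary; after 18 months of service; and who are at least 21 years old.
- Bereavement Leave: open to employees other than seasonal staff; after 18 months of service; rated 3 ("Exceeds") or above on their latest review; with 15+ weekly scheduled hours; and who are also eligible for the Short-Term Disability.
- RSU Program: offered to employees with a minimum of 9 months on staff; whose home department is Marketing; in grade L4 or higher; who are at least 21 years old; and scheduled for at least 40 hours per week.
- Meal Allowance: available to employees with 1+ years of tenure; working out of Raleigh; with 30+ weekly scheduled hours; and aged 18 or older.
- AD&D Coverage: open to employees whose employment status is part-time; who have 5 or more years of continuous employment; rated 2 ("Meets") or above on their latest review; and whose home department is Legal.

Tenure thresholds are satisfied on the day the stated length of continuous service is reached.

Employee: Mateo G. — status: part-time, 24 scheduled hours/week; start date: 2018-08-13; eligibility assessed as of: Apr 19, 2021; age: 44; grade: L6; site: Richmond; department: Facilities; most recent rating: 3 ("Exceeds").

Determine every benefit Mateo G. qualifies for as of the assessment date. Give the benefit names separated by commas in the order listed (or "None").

Service from 2018-08-13 to Apr 19, 2021: 980 days.
Short-Term Disability — status part-time ✓; rating 3 ≥ 3 ✓; age 44 ≥ 21 ✓ → eligible.
Gym Reimbursement — status part-time ✗ (requires full-time, seasonal, or temporary) → not eligible.
Dental Plan — status part-time ✓; service 980 days ≥ 18 months (≈540 days) ✓; age 44 ≥ 21 ✓ → eligible.
Bereavement Leave — status part-time ✓ (not excluded); service 980 days ≥ 18 months (≈540 days) ✓; rating 3 ≥ 3 ✓; 24 hrs/wk ≥ 15 ✓; eligible for Short-Term Disability ✓ → eligible.
RSU Program — service 980 days ≥ 9 months (≈270 days) ✓; dept Facilities ✗ → not eligible.
Meal Allowance — service 980 days ≥ 1 year (≈365 days) ✓; site Richmond ✗ (not Raleigh) → not eligible.
AD&D Coverage — status part-time ✓; service 980 days < 5 years (≈1825 days) ✗ → not eligible.

Short-Term Disability, Dental Plan, Bereavement Leave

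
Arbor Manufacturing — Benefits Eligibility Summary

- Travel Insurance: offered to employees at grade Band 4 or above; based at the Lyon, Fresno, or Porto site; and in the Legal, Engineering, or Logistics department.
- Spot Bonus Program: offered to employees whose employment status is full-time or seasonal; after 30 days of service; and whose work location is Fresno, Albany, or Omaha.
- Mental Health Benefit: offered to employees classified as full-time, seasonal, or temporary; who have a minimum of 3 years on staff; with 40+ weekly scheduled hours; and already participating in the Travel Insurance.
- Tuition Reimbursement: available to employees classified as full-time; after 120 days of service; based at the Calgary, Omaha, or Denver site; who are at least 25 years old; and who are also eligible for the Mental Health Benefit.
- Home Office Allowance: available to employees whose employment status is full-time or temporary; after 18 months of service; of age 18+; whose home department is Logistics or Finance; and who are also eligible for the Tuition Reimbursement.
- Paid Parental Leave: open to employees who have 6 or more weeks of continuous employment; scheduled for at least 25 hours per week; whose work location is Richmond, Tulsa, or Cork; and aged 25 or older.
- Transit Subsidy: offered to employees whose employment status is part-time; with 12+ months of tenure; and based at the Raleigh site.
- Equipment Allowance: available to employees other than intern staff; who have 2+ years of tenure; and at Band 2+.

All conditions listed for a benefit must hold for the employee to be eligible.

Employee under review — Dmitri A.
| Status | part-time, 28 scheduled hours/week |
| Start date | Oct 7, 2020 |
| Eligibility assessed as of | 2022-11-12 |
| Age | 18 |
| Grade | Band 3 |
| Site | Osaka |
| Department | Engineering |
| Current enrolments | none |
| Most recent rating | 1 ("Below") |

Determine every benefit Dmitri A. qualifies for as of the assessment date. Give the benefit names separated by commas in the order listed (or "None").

Service from Oct 7, 2020 to 2022-11-12: 766 days.
Travel Insurance — grade Band 3 < Band 4 ✗ → not eligible.
Spot Bonus Program — status part-time ✗ (requires full-time or seasonal) → not eligible.
Mental Health Benefit — status part-time ✗ (requires full-time, seasonal, or temporary) → not eligible.
Tuition Reimbursement — status part-time ✗ (requires full-time) → not eligible.
Home Office Allowance — status part-time ✗ (requires full-time or temporary) → not eligible.
Paid Parental Leave — service 766 days ≥ 6 weeks (≈42 days) ✓; 28 hrs/wk ≥ 25 ✓; site Osaka ✗ (not Richmond, Tulsa, or Cork) → not eligible.
Transit Subsidy — status part-time ✓; service 766 days ≥ 12 months (≈360 days) ✓; site Osaka ✗ (not Raleigh) → not eligible.
Equipment Allowance — status part-time ✓ (not excluded); service 766 days ≥ 2 years (≈730 days) ✓; grade Band 3 ≥ Band 2 ✓ → eligible.

Equipment Allowance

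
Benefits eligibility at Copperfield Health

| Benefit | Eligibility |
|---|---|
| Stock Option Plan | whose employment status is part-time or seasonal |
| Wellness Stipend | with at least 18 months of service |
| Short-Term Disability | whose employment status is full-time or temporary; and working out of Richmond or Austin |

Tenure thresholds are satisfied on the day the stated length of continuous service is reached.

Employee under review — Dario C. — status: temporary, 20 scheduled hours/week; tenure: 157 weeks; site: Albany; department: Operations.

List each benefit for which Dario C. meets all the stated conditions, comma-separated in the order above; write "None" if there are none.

Wellness Stipend

Stock Option Plan — status temporary ✗ (requires part-time or seasonal) → not eligible.
Wellness Stipend — service 157 weeks ≥ 18 months (≈540 days) ✓ → eligible.
Short-Term Disability — status temporary ✓; site Albany ✗ (not Richmond or Austin) → not eligible.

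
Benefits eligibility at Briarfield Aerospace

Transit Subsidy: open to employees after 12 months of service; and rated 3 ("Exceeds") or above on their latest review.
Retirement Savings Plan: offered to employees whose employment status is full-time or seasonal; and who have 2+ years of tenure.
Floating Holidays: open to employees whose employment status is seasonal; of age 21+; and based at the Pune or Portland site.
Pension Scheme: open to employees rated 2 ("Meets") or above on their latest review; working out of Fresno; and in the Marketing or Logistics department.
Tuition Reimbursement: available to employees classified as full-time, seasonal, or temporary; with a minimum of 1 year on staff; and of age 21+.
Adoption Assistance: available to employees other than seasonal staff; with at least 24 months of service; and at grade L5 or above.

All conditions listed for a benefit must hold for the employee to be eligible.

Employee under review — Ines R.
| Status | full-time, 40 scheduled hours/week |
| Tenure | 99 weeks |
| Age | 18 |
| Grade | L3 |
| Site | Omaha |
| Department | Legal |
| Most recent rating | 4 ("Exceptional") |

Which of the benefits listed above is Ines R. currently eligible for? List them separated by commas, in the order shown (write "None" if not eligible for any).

Transit Subsidy — service 99 weeks ≥ 12 months (≈360 days) ✓; rating 4 ≥ 3 ✓ → eligible.
Retirement Savings Plan — status full-time ✓; service 99 weeks < 2 years (≈730 days) ✗ → not eligible.
Floating Holidays — status full-time ✗ (requires seasonal) → not eligible.
Pension Scheme — rating 4 ≥ 2 ✓; site Omaha ✗ (not Fresno) → not eligible.
Tuition Reimbursement — status full-time ✓; service 99 weeks ≥ 1 year (≈365 days) ✓; age 18 < 21 ✗ → not eligible.
Adoption Assistance — status full-time ✓ (not excluded); service 99 weeks < 24 months (≈720 days) ✗ → not eligible.

Transit Subsidy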